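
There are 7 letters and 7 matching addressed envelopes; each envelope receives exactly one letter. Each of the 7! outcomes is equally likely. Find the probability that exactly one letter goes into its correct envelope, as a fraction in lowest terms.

Favorable outcomes: C(7,1)·!6 = 7·265 = 1855.
Total outcomes: 7! = 5040.
Probability = 1855/5040 = 53/144.

53/144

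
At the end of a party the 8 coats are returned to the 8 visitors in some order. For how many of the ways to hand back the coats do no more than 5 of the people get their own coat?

40291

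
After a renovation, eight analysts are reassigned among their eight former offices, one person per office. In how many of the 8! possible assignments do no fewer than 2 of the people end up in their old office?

# with exactly i fixed is C(8,i)·!(8-i); sum over i=2..8:
  i=2: C(8,2)·!6 = 28·265 = 7420
  i=3: C(8,3)·!5 = 56·44 = 2464
  i=4: C(8,4)·!4 = 70·9 = 630
  i=5: C(8,5)·!3 = 56·2 = 112
  i=6: C(8,6)·!2 = 28·1 = 28
  i=7: C(8,7)·!1 = 8·0 = 0
  i=8: C(8,8)·!0 = 1·1 = 1
Total = 10655.

10655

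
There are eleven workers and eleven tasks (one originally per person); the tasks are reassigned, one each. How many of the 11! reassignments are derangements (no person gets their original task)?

The subfactorial !11 = [11!/e] (nearest integer).
11! = 39916800, and 39916800/e ≈ 14684570.08, so !11 = 14684570.

14684570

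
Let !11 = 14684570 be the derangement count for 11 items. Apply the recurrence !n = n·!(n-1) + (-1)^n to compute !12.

176214841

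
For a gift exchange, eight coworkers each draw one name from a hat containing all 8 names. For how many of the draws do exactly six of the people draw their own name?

28

Pick the 6 fixed positions: C(8,6) = 28 ways.
The remaining 2 must be deranged: !2 = 1.
Total: 28 × 1 = 28.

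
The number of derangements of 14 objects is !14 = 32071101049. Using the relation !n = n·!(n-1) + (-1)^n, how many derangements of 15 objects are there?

481066515734

!15 = 15·32071101049 - 1 = 481066515734.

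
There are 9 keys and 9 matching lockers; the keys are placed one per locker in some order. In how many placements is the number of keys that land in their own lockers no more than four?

361541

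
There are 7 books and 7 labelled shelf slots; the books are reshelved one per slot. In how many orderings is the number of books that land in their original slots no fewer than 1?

Sum C(7,i)·!(7-i) for i = 1..7:
  i=1: C(7,1)·!6 = 7·265 = 1855
  i=2: C(7,2)·!5 = 21·44 = 924
  i=3: C(7,3)·!4 = 35·9 = 315
  i=4: C(7,4)·!3 = 35·2 = 70
  i=5: C(7,5)·!2 = 21·1 = 21
  i=6: C(7,6)·!1 = 7·0 = 0
  i=7: C(7,7)·!0 = 1·1 = 1
Total = 3186.

3186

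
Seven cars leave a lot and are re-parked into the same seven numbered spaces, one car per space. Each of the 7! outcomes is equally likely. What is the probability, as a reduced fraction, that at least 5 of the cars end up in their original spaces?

11/2520

Favorable outcomes: Σ_{i≥5} C(7,i)·!(7-i) = 21·1 + 7·0 + 1·1 = 22.
Total outcomes: 7! = 5040.
Probability = 22/5040 = 11/2520.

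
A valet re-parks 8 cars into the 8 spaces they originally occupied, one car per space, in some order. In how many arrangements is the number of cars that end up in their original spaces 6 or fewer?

Sum C(8,i)·!(8-i) for i = 0..6:
  i=0: C(8,0)·!8 = 1·14833 = 14833
  i=1: C(8,1)·!7 = 8·1854 = 14832
  i=2: C(8,2)·!6 = 28·265 = 7420
  i=3: C(8,3)·!5 = 56·44 = 2464
  i=4: C(8,4)·!4 = 70·9 = 630
  i=5: C(8,5)·!3 = 56·2 = 112
  i=6: C(8,6)·!2 = 28·1 = 28
Total = 40319.

40319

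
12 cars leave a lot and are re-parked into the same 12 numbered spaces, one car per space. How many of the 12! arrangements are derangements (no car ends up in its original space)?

Use !n = (n-1)(!(n-1) + !(n-2)).
!12 = 11·(14684570 + 1334961) = 11·16019531 = 176214841

176214841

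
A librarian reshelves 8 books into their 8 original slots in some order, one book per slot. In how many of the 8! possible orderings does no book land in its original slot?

Use !n = n·!(n-1) + (-1)^n.
!8 = 8·1854 + 1 = 14833

14833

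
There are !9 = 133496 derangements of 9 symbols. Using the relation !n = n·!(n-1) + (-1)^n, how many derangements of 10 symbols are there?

1334961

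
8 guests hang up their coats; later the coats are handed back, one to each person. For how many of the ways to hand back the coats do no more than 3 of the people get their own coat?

39549

# with exactly i fixed is C(8,i)·!(8-i); sum over i=0..3:
  i=0: C(8,0)·!8 = 1·14833 = 14833
  i=1: C(8,1)·!7 = 8·1854 = 14832
  i=2: C(8,2)·!6 = 28·265 = 7420
  i=3: C(8,3)·!5 = 56·44 = 2464
Total = 39549.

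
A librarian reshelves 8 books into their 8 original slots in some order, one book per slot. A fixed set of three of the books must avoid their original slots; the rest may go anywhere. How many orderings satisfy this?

Let A_j be the event that the j-th constrained one is fixed. By inclusion-exclusion over the 3 events:
Σ_{j=0}^{3} (-1)^j C(3,j)(8-j)!
= C(3,0)·8! - C(3,1)·7! + C(3,2)·6! - C(3,3)·5!
= 40320 - 15120 + 2160 - 120
= 27240

27240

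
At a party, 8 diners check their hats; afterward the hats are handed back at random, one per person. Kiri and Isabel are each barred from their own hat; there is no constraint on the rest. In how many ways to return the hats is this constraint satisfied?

30960

Let A_j be the event that the j-th constrained one is fixed. By inclusion-exclusion over the 2 events:
Σ_{j=0}^{2} (-1)^j C(2,j)(8-j)!
= C(2,0)·8! - C(2,1)·7! + C(2,2)·6!
= 40320 - 10080 + 720
= 30960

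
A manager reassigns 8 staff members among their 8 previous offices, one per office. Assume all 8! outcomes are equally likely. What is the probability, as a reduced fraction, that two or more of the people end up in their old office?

2131/8064

Favorable outcomes: Σ_{i≥2} C(8,i)·!(8-i) = 28·265 + 56·44 + 70·9 + 56·2 + 28·1 + 8·0 + 1·1 = 10655.
Total outcomes: 8! = 40320.
Probability = 10655/40320 = 2131/8064.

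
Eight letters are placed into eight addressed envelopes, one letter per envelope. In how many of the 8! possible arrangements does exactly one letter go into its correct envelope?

14832

Choose which one of the 8 is fixed: C(8,1) = 8.
The remaining 7 must be deranged: !7 = 1854.
Total: 8 × 1854 = 14832.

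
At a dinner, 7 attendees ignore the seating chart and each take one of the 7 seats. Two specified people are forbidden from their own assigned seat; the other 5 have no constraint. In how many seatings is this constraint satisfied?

3720

Let A_j be the event that the j-th constrained one is fixed. By inclusion-exclusion over the 2 events:
Σ_{j=0}^{2} (-1)^j C(2,j)(7-j)!
= C(2,0)·7! - C(2,1)·6! + C(2,2)·5!
= 5040 - 1440 + 120
= 3720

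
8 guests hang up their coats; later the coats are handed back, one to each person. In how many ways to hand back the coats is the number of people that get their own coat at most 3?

39549

# with exactly i fixed is C(8,i)·!(8-i); sum over i=0..3:
  i=0: C(8,0)·!8 = 1·14833 = 14833
  i=1: C(8,1)·!7 = 8·1854 = 14832
  i=2: C(8,2)·!6 = 28·265 = 7420
  i=3: C(8,3)·!5 = 56·44 = 2464
Total = 39549.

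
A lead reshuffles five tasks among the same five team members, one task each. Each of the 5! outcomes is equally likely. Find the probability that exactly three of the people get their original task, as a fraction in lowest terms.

Favorable outcomes: C(5,3)·!2 = 10·1 = 10.
Total outcomes: 5! = 120.
Probability = 10/120 = 1/12.

1/12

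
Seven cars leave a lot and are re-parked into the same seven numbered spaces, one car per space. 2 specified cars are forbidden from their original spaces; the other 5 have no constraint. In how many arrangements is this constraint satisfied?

3720

Let A_j be the event that the j-th constrained one is fixed. By inclusion-exclusion over the 2 events:
Σ_{j=0}^{2} (-1)^j C(2,j)(7-j)!
= C(2,0)·7! - C(2,1)·6! + C(2,2)·5!
= 5040 - 1440 + 120
= 3720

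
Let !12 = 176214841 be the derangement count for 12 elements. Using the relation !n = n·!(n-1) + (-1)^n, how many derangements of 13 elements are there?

2290792932

!13 = 13·176214841 - 1 = 2290792932.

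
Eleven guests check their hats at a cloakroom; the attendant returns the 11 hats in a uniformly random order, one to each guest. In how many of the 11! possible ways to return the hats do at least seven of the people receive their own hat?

# with exactly i fixed is C(11,i)·!(11-i); sum over i=7..11:
  i=7: C(11,7)·!4 = 330·9 = 2970
  i=8: C(11,8)·!3 = 165·2 = 330
  i=9: C(11,9)·!2 = 55·1 = 55
  i=10: C(11,10)·!1 = 11·0 = 0
  i=11: C(11,11)·!0 = 1·1 = 1
Total = 3356.

3356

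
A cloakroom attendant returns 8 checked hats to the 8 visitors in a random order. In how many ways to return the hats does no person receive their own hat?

The subfactorial !8 = [8!/e] (nearest integer).
8! = 40320, and 40320/e ≈ 14832.90, so !8 = 14833.

14833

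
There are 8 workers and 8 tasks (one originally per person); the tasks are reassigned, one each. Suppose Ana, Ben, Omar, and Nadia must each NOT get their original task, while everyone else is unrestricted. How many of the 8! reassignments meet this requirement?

24024

Let A_j be the event that the j-th constrained one is fixed. By inclusion-exclusion over the 4 events:
Σ_{j=0}^{4} (-1)^j C(4,j)(8-j)!
= C(4,0)·8! - C(4,1)·7! + C(4,2)·6! - C(4,3)·5! + C(4,4)·4!
= 40320 - 20160 + 4320 - 480 + 24
= 24024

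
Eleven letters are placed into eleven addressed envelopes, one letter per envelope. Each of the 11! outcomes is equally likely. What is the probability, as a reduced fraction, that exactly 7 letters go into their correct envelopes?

Favorable outcomes: C(11,7)·!4 = 330·9 = 2970.
Total outcomes: 11! = 39916800.
Probability = 2970/39916800 = 1/13440.

1/13440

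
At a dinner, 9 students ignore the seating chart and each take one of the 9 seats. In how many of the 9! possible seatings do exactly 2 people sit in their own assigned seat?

Choose which 2 of the 9 are fixed: C(9,2) = 36.
The remaining 7 must be deranged: !7 = 1854.
Total: 36 × 1854 = 66744.

66744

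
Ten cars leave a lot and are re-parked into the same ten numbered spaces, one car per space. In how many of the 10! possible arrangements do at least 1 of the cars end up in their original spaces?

Sum C(10,i)·!(10-i) for i = 1..10:
  i=1: C(10,1)·!9 = 10·133496 = 1334960
  i=2: C(10,2)·!8 = 45·14833 = 667485
  i=3: C(10,3)·!7 = 120·1854 = 222480
  i=4: C(10,4)·!6 = 210·265 = 55650
  i=5: C(10,5)·!5 = 252·44 = 11088
  i=6: C(10,6)·!4 = 210·9 = 1890
  i=7: C(10,7)·!3 = 120·2 = 240
  i=8: C(10,8)·!2 = 45·1 = 45
  i=9: C(10,9)·!1 = 10·0 = 0
  i=10: C(10,10)·!0 = 1·1 = 1
Total = 2293839.

2293839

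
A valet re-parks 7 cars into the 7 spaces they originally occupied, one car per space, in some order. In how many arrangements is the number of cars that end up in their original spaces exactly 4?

70

Choose which 4 of the 7 are fixed: C(7,4) = 35.
The remaining 3 must be deranged: !3 = 2.
Total: 35 × 2 = 70.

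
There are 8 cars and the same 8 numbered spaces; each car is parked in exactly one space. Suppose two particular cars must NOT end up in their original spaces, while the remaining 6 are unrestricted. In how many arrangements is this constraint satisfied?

Let A_j be the event that the j-th constrained one is fixed. By inclusion-exclusion over the 2 events:
Σ_{j=0}^{2} (-1)^j C(2,j)(8-j)!
= C(2,0)·8! - C(2,1)·7! + C(2,2)·6!
= 40320 - 10080 + 720
= 30960

30960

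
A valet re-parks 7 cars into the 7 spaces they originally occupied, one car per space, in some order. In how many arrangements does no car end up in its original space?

Use !n = (n-1)(!(n-1) + !(n-2)).
!7 = 6·(265 + 44) = 6·309 = 1854

1854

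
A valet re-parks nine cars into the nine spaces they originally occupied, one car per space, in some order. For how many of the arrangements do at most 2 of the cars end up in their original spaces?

# with exactly i fixed is C(9,i)·!(9-i); sum over i=0..2:
  i=0: C(9,0)·!9 = 1·133496 = 133496
  i=1: C(9,1)·!8 = 9·14833 = 133497
  i=2: C(9,2)·!7 = 36·1854 = 66744
Total = 333737.

333737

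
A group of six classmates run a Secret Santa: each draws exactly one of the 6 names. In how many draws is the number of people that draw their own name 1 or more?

455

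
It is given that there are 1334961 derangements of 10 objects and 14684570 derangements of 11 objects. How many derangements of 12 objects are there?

176214841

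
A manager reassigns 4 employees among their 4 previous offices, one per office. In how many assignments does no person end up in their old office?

9

!4 is the nearest integer to 4!/e.
4! = 24, and 24/e ≈ 8.83, so !4 = 9.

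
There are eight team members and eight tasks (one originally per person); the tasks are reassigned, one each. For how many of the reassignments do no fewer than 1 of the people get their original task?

# with exactly i fixed is C(8,i)·!(8-i); sum over i=1..8:
  i=1: C(8,1)·!7 = 8·1854 = 14832
  i=2: C(8,2)·!6 = 28·265 = 7420
  i=3: C(8,3)·!5 = 56·44 = 2464
  i=4: C(8,4)·!4 = 70·9 = 630
  i=5: C(8,5)·!3 = 56·2 = 112
  i=6: C(8,6)·!2 = 28·1 = 28
  i=7: C(8,7)·!1 = 8·0 = 0
  i=8: C(8,8)·!0 = 1·1 = 1
Total = 25487.

25487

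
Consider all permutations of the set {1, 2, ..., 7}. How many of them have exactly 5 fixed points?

21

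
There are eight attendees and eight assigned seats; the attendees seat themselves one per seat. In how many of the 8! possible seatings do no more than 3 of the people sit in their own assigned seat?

39549

# with exactly i fixed is C(8,i)·!(8-i); sum over i=0..3:
  i=0: C(8,0)·!8 = 1·14833 = 14833
  i=1: C(8,1)·!7 = 8·1854 = 14832
  i=2: C(8,2)·!6 = 28·265 = 7420
  i=3: C(8,3)·!5 = 56·44 = 2464
Total = 39549.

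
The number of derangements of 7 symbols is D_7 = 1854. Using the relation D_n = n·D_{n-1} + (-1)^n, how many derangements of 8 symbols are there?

D_8 = 8·1854 + 1 = 14833.

14833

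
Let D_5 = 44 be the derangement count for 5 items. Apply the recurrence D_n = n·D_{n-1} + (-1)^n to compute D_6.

D_6 = 6·44 + 1 = 265.

265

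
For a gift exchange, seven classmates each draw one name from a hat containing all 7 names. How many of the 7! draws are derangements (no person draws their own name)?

1854

By inclusion-exclusion, !7 = Σ (-1)^k · 7!/k! for k=0..7
= 7! - 7!/1! + 7!/2! - 7!/3! + 7!/4! - 7!/5! + 7!/6! - 7!/7!
= 5040 - 5040 + 2520 - 840 + 210 - 42 + 7 - 1
= 1854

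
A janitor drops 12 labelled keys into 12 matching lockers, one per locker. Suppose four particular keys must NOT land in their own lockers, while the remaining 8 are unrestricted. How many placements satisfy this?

339696000

Inclusion-exclusion on the 4 forbidden self-matches:
Σ_{j=0}^{4} (-1)^j C(4,j)(12-j)!
= C(4,0)·12! - C(4,1)·11! + C(4,2)·10! - C(4,3)·9! + C(4,4)·8!
= 479001600 - 159667200 + 21772800 - 1451520 + 40320
= 339696000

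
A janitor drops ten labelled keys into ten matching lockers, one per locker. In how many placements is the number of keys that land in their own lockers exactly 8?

Choose which 8 of the 10 are fixed: C(10,8) = 45.
The other 2 form a derangement: !2 = 1.
Total: 45 × 1 = 45.

45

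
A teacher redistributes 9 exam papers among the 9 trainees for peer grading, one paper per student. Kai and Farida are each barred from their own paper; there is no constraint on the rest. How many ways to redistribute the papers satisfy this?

287280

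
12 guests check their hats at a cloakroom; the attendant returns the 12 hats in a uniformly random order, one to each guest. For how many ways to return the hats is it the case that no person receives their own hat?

176214841

By inclusion-exclusion, !12 = Σ (-1)^k · 12!/k! for k=0..12
= 12! - 12!/1! + 12!/2! - 12!/3! + 12!/4! - 12!/5! + 12!/6! - 12!/7! + 12!/8! - 12!/9! + 12!/10! - 12!/11! + 12!/12!
= 479001600 - 479001600 + 239500800 - 79833600 + 19958400 - 3991680 + 665280 - 95040 + 11880 - 1320 + 132 - 12 + 1
= 176214841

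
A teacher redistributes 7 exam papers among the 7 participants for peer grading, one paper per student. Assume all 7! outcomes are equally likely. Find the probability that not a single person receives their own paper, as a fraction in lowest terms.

103/280

Favorable outcomes: !7 = 1854.
Total outcomes: 7! = 5040.
Probability = 1854/5040 = 103/280.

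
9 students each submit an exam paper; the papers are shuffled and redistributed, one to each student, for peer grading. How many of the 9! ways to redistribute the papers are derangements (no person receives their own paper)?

133496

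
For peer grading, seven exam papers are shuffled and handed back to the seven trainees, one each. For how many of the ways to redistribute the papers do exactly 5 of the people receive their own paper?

Choose which 5 of the 7 are fixed: C(7,5) = 21.
The remaining 2 must be deranged: !2 = 1.
Total: 21 × 1 = 21.

21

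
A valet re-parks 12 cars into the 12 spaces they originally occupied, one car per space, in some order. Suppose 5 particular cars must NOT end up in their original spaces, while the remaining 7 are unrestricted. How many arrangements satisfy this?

312273360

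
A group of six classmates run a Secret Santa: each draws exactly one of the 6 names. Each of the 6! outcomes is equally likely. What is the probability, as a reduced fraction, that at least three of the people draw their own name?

7/90

Favorable outcomes: Σ_{i≥3} C(6,i)·!(6-i) = 20·2 + 15·1 + 6·0 + 1·1 = 56.
Total outcomes: 6! = 720.
Probability = 56/720 = 7/90.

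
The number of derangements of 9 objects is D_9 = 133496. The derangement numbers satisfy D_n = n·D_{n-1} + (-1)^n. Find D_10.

D_10 = 10·133496 + 1 = 1334961.

1334961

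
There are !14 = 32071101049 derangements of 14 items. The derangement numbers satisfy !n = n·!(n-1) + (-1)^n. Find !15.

!15 = 15·32071101049 - 1 = 481066515734.

481066515734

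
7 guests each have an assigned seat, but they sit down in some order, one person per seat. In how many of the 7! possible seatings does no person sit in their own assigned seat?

1854

By inclusion-exclusion, !7 = Σ (-1)^k · 7!/k! for k=0..7
= 7! - 7!/1! + 7!/2! - 7!/3! + 7!/4! - 7!/5! + 7!/6! - 7!/7!
= 5040 - 5040 + 2520 - 840 + 210 - 42 + 7 - 1
= 1854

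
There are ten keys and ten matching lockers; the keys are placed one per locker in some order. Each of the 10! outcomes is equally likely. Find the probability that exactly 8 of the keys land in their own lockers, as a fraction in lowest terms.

1/80640

Favorable outcomes: C(10,8)·!2 = 45·1 = 45.
Total outcomes: 10! = 3628800.
Probability = 45/3628800 = 1/80640.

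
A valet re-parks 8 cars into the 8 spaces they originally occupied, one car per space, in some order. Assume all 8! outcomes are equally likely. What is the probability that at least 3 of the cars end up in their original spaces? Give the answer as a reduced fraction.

Favorable outcomes: Σ_{i≥3} C(8,i)·!(8-i) = 56·44 + 70·9 + 56·2 + 28·1 + 8·0 + 1·1 = 3235.
Total outcomes: 8! = 40320.
Probability = 3235/40320 = 647/8064.

647/8064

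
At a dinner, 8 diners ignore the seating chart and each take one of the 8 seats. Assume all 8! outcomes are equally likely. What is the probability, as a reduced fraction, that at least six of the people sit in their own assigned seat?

29/40320

Favorable outcomes: Σ_{i≥6} C(8,i)·!(8-i) = 28·1 + 8·0 + 1·1 = 29.
Total outcomes: 8! = 40320.
Probability = 29/40320 = 29/40320.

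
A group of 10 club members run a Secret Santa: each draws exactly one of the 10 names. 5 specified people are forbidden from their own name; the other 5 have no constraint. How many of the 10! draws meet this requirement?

2170680

Let A_j be the event that the j-th constrained one is fixed. By inclusion-exclusion over the 5 events:
Σ_{j=0}^{5} (-1)^j C(5,j)(10-j)!
= C(5,0)·10! - C(5,1)·9! + C(5,2)·8! - C(5,3)·7! + C(5,4)·6! - C(5,5)·5!
= 3628800 - 1814400 + 403200 - 50400 + 3600 - 120
= 2170680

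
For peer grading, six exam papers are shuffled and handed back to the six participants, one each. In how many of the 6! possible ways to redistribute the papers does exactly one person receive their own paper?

264

Pick the single fixed position: C(6,1) = 6 ways.
The remaining 5 must be deranged: !5 = 44.
Total: 6 × 44 = 264.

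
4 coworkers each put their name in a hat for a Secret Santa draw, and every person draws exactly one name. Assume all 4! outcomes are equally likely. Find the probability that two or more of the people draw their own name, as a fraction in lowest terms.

7/24

Favorable outcomes: Σ_{i≥2} C(4,i)·!(4-i) = 6·1 + 4·0 + 1·1 = 7.
Total outcomes: 4! = 24.
Probability = 7/24 = 7/24.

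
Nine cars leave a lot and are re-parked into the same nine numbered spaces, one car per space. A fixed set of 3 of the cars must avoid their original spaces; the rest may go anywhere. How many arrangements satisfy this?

Let A_j be the event that the j-th constrained one is fixed. By inclusion-exclusion over the 3 events:
Σ_{j=0}^{3} (-1)^j C(3,j)(9-j)!
= C(3,0)·9! - C(3,1)·8! + C(3,2)·7! - C(3,3)·6!
= 362880 - 120960 + 15120 - 720
= 256320

256320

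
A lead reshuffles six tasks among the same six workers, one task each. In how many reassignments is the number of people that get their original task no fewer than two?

191

# with exactly i fixed is C(6,i)·!(6-i); sum over i=2..6:
  i=2: C(6,2)·!4 = 15·9 = 135
  i=3: C(6,3)·!3 = 20·2 = 40
  i=4: C(6,4)·!2 = 15·1 = 15
  i=5: C(6,5)·!1 = 6·0 = 0
  i=6: C(6,6)·!0 = 1·1 = 1
Total = 191.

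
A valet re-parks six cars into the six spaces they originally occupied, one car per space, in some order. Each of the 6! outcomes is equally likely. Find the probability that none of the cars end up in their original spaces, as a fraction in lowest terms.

Favorable outcomes: !6 = 265.
Total outcomes: 6! = 720.
Probability = 265/720 = 53/144.

53/144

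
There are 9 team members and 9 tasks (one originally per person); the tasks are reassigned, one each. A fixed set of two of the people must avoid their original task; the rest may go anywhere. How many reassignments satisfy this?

287280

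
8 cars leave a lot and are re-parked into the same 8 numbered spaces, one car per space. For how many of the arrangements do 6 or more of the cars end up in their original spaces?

29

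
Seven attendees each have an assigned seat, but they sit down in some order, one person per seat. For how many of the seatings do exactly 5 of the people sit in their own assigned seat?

21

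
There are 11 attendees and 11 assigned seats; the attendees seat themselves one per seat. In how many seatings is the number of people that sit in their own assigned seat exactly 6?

Choose which 6 of the 11 are fixed: C(11,6) = 462.
The other 5 form a derangement: !5 = 44.
Total: 462 × 44 = 20328.

20328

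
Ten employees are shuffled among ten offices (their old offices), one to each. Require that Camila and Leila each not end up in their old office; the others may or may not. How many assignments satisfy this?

2943360

Inclusion-exclusion on the 2 forbidden self-matches:
Σ_{j=0}^{2} (-1)^j C(2,j)(10-j)!
= C(2,0)·10! - C(2,1)·9! + C(2,2)·8!
= 3628800 - 725760 + 40320
= 2943360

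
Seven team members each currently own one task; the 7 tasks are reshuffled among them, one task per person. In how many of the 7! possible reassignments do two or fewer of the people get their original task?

Sum C(7,i)·!(7-i) for i = 0..2:
  i=0: C(7,0)·!7 = 1·1854 = 1854
  i=1: C(7,1)·!6 = 7·265 = 1855
  i=2: C(7,2)·!5 = 21·44 = 924
Total = 4633.

4633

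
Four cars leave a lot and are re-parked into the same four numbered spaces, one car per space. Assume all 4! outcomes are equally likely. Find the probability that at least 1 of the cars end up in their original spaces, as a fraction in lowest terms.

5/8

Favorable outcomes: Σ_{i≥1} C(4,i)·!(4-i) = 4·2 + 6·1 + 4·0 + 1·1 = 15.
Total outcomes: 4! = 24.
Probability = 15/24 = 5/8.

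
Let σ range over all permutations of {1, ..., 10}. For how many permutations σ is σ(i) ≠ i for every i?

The subfactorial !10 = [10!/e] (nearest integer).
10! = 3628800, and 3628800/e ≈ 1334960.92, so !10 = 1334961.

1334961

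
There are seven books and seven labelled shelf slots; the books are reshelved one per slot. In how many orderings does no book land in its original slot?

The subfactorial !7 = [7!/e] (nearest integer).
7! = 5040, and 5040/e ≈ 1854.11, so !7 = 1854.

1854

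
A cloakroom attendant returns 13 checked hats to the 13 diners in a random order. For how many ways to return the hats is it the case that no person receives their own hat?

2290792932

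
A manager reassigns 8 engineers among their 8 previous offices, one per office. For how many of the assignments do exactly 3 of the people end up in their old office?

2464

Pick the 3 fixed positions: C(8,3) = 56 ways.
The remaining 5 must be deranged: !5 = 44.
Total: 56 × 44 = 2464.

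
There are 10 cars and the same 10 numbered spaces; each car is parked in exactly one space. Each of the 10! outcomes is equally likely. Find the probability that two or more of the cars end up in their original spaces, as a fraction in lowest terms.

958879/3628800

Favorable outcomes: Σ_{i≥2} C(10,i)·!(10-i) = 45·14833 + 120·1854 + 210·265 + 252·44 + 210·9 + 120·2 + 45·1 + 10·0 + 1·1 = 958879.
Total outcomes: 10! = 3628800.
Probability = 958879/3628800 = 958879/3628800.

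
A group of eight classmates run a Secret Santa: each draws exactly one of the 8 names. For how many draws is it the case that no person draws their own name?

14833

The number of derangements of 8 is !8 = Σ_{k=0}^{8} (-1)^k·8!/k!
= 8! - 8!/1! + 8!/2! - 8!/3! + 8!/4! - 8!/5! + 8!/6! - 8!/7! + 8!/8!
= 40320 - 40320 + 20160 - 6720 + 1680 - 336 + 56 - 8 + 1
= 14833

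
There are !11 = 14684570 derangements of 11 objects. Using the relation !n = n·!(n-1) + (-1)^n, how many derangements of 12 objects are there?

!12 = 12·14684570 + 1 = 176214841.

176214841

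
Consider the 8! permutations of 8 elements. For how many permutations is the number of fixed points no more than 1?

29665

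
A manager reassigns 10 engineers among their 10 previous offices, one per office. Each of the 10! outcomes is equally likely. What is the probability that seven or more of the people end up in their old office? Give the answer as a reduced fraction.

143/1814400

Favorable outcomes: Σ_{i≥7} C(10,i)·!(10-i) = 120·2 + 45·1 + 10·0 + 1·1 = 286.
Total outcomes: 10! = 3628800.
Probability = 286/3628800 = 143/1814400.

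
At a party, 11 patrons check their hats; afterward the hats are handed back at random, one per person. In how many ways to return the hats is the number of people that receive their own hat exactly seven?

2970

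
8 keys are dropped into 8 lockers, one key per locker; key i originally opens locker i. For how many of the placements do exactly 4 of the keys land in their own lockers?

Choose which 4 of the 8 are fixed: C(8,4) = 70.
The remaining 4 must be deranged: !4 = 9.
Total: 70 × 9 = 630.

630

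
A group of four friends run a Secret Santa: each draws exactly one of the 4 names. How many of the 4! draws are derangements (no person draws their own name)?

9

!4 is the nearest integer to 4!/e.
4! = 24, and 24/e ≈ 8.83, so !4 = 9.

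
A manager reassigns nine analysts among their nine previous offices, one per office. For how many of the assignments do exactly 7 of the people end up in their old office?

36

Choose which 7 of the 9 are fixed: C(9,7) = 36.
The remaining 2 must be deranged: !2 = 1.
Total: 36 × 1 = 36.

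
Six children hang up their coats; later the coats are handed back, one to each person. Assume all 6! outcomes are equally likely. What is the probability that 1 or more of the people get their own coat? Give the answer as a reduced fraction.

91/144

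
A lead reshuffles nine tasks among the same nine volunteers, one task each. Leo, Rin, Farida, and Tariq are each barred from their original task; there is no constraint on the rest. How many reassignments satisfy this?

229080

Let A_j be the event that the j-th constrained one is fixed. By inclusion-exclusion over the 4 events:
Σ_{j=0}^{4} (-1)^j C(4,j)(9-j)!
= C(4,0)·9! - C(4,1)·8! + C(4,2)·7! - C(4,3)·6! + C(4,4)·5!
= 362880 - 161280 + 30240 - 2880 + 120
= 229080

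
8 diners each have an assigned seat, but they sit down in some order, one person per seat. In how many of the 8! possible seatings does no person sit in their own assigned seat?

14833

By inclusion-exclusion, !8 = Σ (-1)^k · 8!/k! for k=0..8
= 8! - 8!/1! + 8!/2! - 8!/3! + 8!/4! - 8!/5! + 8!/6! - 8!/7! + 8!/8!
= 40320 - 40320 + 20160 - 6720 + 1680 - 336 + 56 - 8 + 1
= 14833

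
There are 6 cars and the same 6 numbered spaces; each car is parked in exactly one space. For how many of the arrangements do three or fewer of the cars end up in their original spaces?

Sum C(6,i)·!(6-i) for i = 0..3:
  i=0: C(6,0)·!6 = 1·265 = 265
  i=1: C(6,1)·!5 = 6·44 = 264
  i=2: C(6,2)·!4 = 15·9 = 135
  i=3: C(6,3)·!3 = 20·2 = 40
Total = 704.

704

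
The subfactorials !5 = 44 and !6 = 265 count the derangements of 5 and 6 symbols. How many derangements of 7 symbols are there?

1854

!7 = (7-1)·(!6 + !5) = 6·(265 + 44) = 6·309 = 1854.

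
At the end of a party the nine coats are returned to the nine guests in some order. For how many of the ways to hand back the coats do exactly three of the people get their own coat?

Choose which 3 of the 9 are fixed: C(9,3) = 84.
The remaining 6 must be deranged: !6 = 265.
Total: 84 × 265 = 22260.

22260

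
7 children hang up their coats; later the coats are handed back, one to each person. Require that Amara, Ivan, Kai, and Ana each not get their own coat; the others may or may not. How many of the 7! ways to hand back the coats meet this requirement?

2790

Let A_j be the event that the j-th constrained one is fixed. By inclusion-exclusion over the 4 events:
Σ_{j=0}^{4} (-1)^j C(4,j)(7-j)!
= C(4,0)·7! - C(4,1)·6! + C(4,2)·5! - C(4,3)·4! + C(4,4)·3!
= 5040 - 2880 + 720 - 96 + 6
= 2790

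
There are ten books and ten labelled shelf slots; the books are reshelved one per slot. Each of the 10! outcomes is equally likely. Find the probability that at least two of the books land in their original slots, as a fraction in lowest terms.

Favorable outcomes: Σ_{i≥2} C(10,i)·!(10-i) = 45·14833 + 120·1854 + 210·265 + 252·44 + 210·9 + 120·2 + 45·1 + 10·0 + 1·1 = 958879.
Total outcomes: 10! = 3628800.
Probability = 958879/3628800 = 958879/3628800.

958879/3628800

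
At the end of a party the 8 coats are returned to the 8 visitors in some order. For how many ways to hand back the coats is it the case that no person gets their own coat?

14833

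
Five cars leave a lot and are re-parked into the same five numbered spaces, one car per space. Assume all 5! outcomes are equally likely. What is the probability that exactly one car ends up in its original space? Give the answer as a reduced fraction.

Favorable outcomes: C(5,1)·!4 = 5·9 = 45.
Total outcomes: 5! = 120.
Probability = 45/120 = 3/8.

3/8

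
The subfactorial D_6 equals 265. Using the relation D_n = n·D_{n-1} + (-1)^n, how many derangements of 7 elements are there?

D_7 = 7·265 - 1 = 1854.

1854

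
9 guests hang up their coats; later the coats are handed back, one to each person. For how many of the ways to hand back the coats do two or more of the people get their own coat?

95887

Sum C(9,i)·!(9-i) for i = 2..9:
  i=2: C(9,2)·!7 = 36·1854 = 66744
  i=3: C(9,3)·!6 = 84·265 = 22260
  i=4: C(9,4)·!5 = 126·44 = 5544
  i=5: C(9,5)·!4 = 126·9 = 1134
  i=6: C(9,6)·!3 = 84·2 = 168
  i=7: C(9,7)·!2 = 36·1 = 36
  i=8: C(9,8)·!1 = 9·0 = 0
  i=9: C(9,9)·!0 = 1·1 = 1
Total = 95887.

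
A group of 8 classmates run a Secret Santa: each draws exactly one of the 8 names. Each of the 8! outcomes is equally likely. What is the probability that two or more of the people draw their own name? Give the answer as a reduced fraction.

2131/8064

Favorable outcomes: Σ_{i≥2} C(8,i)·!(8-i) = 28·265 + 56·44 + 70·9 + 56·2 + 28·1 + 8·0 + 1·1 = 10655.
Total outcomes: 8! = 40320.
Probability = 10655/40320 = 2131/8064.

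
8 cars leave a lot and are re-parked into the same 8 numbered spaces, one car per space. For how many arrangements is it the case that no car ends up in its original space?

14833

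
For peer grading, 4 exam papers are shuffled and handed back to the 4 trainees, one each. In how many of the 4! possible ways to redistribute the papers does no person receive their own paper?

Recurrence: !4 = 3·(!3 + !2).
!4 = 3·(2 + 1) = 3·3 = 9

9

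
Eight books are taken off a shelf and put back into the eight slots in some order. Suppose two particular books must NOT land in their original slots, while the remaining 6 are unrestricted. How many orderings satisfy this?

30960

Inclusion-exclusion on the 2 forbidden self-matches:
Σ_{j=0}^{2} (-1)^j C(2,j)(8-j)!
= C(2,0)·8! - C(2,1)·7! + C(2,2)·6!
= 40320 - 10080 + 720
= 30960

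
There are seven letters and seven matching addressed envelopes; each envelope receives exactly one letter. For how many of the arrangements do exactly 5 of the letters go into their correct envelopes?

21

Choose which 5 of the 7 are fixed: C(7,5) = 21.
The other 2 form a derangement: !2 = 1.
Total: 21 × 1 = 21.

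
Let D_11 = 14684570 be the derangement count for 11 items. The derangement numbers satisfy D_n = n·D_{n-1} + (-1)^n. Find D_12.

176214841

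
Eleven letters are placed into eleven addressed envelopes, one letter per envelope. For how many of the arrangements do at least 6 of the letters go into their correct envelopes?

23684

Sum C(11,i)·!(11-i) for i = 6..11:
  i=6: C(11,6)·!5 = 462·44 = 20328
  i=7: C(11,7)·!4 = 330·9 = 2970
  i=8: C(11,8)·!3 = 165·2 = 330
  i=9: C(11,9)·!2 = 55·1 = 55
  i=10: C(11,10)·!1 = 11·0 = 0
  i=11: C(11,11)·!0 = 1·1 = 1
Total = 23684.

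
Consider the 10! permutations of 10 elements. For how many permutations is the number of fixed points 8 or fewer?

3628799

# with exactly i fixed is C(10,i)·!(10-i); sum over i=0..8:
  i=0: C(10,0)·!10 = 1·1334961 = 1334961
  i=1: C(10,1)·!9 = 10·133496 = 1334960
  i=2: C(10,2)·!8 = 45·14833 = 667485
  i=3: C(10,3)·!7 = 120·1854 = 222480
  i=4: C(10,4)·!6 = 210·265 = 55650
  i=5: C(10,5)·!5 = 252·44 = 11088
  i=6: C(10,6)·!4 = 210·9 = 1890
  i=7: C(10,7)·!3 = 120·2 = 240
  i=8: C(10,8)·!2 = 45·1 = 45
Total = 3628799.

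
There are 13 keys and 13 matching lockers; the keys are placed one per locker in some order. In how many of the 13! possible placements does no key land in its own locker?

2290792932

By inclusion-exclusion, !13 = Σ (-1)^k · 13!/k! for k=0..13
= 13! - 13!/1! + 13!/2! - 13!/3! + 13!/4! - 13!/5! + 13!/6! - 13!/7! + 13!/8! - 13!/9! + 13!/10! - 13!/11! + 13!/12! - 13!/13!
= 6227020800 - 6227020800 + 3113510400 - 1037836800 + 259459200 - 51891840 + 8648640 - 1235520 + 154440 - 17160 + 1716 - 156 + 13 - 1
= 2290792932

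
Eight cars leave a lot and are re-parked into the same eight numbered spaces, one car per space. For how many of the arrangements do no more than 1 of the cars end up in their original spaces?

29665

Sum C(8,i)·!(8-i) for i = 0..1:
  i=0: C(8,0)·!8 = 1·14833 = 14833
  i=1: C(8,1)·!7 = 8·1854 = 14832
Total = 29665.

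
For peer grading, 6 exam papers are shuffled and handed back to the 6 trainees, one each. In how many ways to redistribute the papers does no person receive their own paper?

265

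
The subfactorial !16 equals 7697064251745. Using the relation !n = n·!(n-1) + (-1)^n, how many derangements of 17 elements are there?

!17 = 17·7697064251745 - 1 = 130850092279664.

130850092279664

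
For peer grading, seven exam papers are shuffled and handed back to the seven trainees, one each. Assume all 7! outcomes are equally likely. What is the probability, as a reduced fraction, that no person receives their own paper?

103/280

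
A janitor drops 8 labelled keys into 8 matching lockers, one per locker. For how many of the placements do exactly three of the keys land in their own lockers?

Pick the 3 fixed positions: C(8,3) = 56 ways.
The other 5 form a derangement: !5 = 44.
Total: 56 × 44 = 2464.

2464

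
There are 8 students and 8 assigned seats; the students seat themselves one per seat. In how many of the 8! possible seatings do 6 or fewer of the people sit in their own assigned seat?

40319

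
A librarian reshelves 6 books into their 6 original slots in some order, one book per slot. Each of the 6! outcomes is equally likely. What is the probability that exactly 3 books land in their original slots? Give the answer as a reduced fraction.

1/18

Favorable outcomes: C(6,3)·!3 = 20·2 = 40.
Total outcomes: 6! = 720.
Probability = 40/720 = 1/18.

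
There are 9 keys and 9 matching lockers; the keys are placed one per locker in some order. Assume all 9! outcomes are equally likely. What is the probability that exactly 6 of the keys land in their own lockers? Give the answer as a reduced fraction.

1/2160

Favorable outcomes: C(9,6)·!3 = 84·2 = 168.
Total outcomes: 9! = 362880.
Probability = 168/362880 = 1/2160.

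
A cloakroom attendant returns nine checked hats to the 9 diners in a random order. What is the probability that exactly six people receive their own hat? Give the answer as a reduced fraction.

Favorable outcomes: C(9,6)·!3 = 84·2 = 168.
Total outcomes: 9! = 362880.
Probability = 168/362880 = 1/2160.

1/2160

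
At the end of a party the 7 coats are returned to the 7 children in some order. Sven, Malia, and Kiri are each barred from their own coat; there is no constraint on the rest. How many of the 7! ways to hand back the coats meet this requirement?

3216

Inclusion-exclusion on the 3 forbidden self-matches:
Σ_{j=0}^{3} (-1)^j C(3,j)(7-j)!
= C(3,0)·7! - C(3,1)·6! + C(3,2)·5! - C(3,3)·4!
= 5040 - 2160 + 360 - 24
= 3216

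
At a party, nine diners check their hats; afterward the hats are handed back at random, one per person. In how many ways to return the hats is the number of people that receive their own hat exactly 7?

36

Pick the 7 fixed positions: C(9,7) = 36 ways.
The other 2 form a derangement: !2 = 1.
Total: 36 × 1 = 36.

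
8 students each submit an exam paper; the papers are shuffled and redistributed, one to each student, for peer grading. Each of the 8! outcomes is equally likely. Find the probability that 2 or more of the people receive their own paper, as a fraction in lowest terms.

Favorable outcomes: Σ_{i≥2} C(8,i)·!(8-i) = 28·265 + 56·44 + 70·9 + 56·2 + 28·1 + 8·0 + 1·1 = 10655.
Total outcomes: 8! = 40320.
Probability = 10655/40320 = 2131/8064.

2131/8064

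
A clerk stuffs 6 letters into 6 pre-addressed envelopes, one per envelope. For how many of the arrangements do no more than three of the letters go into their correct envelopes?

704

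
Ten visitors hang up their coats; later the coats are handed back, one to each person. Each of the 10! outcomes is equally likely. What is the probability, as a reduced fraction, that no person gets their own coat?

Favorable outcomes: !10 = 1334961.
Total outcomes: 10! = 3628800.
Probability = 1334961/3628800 = 16481/44800.

16481/44800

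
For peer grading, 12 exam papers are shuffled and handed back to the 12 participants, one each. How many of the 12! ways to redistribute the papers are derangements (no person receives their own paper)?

176214841

!12 = 12! · Σ_{k=0}^{12} (-1)^k/k!
= 12! - 12!/1! + 12!/2! - 12!/3! + 12!/4! - 12!/5! + 12!/6! - 12!/7! + 12!/8! - 12!/9! + 12!/10! - 12!/11! + 12!/12!
= 479001600 - 479001600 + 239500800 - 79833600 + 19958400 - 3991680 + 665280 - 95040 + 11880 - 1320 + 132 - 12 + 1
= 176214841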